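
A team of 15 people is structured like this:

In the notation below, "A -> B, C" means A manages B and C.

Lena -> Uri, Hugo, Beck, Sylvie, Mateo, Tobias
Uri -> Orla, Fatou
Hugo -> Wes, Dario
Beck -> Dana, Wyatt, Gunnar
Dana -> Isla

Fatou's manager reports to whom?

Fatou reports to Uri, and Uri reports to Lena. So Fatou's skip-level manager is Lena.

Lena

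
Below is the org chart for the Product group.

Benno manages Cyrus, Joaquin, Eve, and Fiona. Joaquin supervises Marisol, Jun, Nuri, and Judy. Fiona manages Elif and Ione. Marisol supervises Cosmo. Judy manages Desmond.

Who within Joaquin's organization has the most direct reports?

Joaquin

Direct-report counts within Joaquin's organization: Joaquin has 4; Judy has 1; Marisol has 1. The largest is 4, held by Joaquin.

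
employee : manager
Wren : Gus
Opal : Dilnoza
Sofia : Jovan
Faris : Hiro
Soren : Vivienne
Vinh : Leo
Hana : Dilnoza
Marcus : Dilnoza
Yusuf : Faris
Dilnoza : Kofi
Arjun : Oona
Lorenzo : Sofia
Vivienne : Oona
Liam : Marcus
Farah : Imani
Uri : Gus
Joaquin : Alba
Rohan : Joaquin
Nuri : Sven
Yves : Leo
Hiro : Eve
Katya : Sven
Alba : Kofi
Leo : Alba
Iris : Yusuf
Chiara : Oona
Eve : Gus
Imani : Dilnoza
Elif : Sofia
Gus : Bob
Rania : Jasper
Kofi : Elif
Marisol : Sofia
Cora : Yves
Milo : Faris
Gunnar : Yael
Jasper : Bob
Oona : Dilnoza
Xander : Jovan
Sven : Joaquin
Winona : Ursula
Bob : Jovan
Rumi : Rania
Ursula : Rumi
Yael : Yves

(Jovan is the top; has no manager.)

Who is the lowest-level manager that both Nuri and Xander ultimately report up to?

Nuri's chain of managers is Sven, Joaquin, Alba, Kofi, Elif, Sofia, Jovan. Xander's chain of managers is Jovan. The first manager that appears in both chains is Jovan.

Jovan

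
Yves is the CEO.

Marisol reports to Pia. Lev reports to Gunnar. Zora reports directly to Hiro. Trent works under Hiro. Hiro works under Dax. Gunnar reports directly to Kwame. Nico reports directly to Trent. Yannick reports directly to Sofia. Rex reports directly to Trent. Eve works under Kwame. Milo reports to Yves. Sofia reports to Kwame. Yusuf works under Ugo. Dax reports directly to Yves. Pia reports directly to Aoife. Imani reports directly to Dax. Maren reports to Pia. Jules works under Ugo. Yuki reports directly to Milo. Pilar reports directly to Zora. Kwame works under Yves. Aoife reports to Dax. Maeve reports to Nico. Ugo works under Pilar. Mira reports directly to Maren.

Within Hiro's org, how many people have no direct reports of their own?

The people in Hiro's organization with no one reporting to them are Yusuf, Jules, Maeve, Rex. That is 4.

4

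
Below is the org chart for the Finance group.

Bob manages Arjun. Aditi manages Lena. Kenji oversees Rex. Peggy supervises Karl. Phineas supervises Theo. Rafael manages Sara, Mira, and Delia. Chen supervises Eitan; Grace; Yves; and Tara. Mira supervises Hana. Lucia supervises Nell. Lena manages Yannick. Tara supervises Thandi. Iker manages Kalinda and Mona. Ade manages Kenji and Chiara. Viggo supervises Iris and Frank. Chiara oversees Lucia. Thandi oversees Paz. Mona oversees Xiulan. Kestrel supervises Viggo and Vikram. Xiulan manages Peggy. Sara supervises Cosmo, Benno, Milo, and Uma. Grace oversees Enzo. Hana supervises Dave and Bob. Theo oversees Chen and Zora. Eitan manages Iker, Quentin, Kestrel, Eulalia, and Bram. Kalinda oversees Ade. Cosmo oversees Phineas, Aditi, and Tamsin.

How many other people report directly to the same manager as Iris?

Iris reports to Viggo. Viggo's other direct reports are Frank — 1 peer.

1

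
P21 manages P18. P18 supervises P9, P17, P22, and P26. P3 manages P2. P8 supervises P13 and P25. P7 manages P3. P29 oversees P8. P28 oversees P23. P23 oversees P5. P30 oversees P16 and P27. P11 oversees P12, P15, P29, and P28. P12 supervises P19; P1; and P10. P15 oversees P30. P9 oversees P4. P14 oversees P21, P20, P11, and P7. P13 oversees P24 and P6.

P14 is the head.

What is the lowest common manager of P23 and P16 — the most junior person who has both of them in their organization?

P23's chain of managers is P28, P11, P14. P16's chain of managers is P30, P15, P11, P14. The first manager that appears in both chains is P11.

P11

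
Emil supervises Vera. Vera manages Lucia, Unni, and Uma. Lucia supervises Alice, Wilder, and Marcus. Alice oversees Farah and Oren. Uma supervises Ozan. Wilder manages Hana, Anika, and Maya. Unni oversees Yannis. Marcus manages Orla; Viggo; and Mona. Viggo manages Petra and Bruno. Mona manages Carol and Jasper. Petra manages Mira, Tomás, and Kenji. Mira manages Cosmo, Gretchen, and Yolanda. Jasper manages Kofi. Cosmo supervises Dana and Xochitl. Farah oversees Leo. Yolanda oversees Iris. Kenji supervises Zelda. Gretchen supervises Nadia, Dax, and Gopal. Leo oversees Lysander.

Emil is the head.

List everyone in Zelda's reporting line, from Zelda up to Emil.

Zelda reports to Kenji. Kenji reports to Petra. Petra reports to Viggo. Viggo reports to Marcus. Marcus reports to Lucia. Lucia reports to Vera. Vera reports to Emil. Emil is at the top.

Zelda -> Kenji -> Petra -> Viggo -> Marcus -> Lucia -> Vera -> Emil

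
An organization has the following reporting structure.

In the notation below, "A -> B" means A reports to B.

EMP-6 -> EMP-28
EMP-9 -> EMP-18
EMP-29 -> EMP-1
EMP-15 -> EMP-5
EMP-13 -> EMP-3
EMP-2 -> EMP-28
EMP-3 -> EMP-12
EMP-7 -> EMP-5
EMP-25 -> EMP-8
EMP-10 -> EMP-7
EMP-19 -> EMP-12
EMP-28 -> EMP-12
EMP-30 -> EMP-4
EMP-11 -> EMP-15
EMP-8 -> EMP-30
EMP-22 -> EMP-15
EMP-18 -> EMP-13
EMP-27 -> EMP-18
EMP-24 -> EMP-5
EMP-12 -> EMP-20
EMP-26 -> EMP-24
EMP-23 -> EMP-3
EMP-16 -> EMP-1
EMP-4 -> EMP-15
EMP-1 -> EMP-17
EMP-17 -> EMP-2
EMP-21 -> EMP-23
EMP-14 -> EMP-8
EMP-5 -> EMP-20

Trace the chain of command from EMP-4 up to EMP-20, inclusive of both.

EMP-4 reports to EMP-15. EMP-15 reports to EMP-5. EMP-5 reports to EMP-20. EMP-20 is at the top.

EMP-4 -> EMP-15 -> EMP-5 -> EMP-20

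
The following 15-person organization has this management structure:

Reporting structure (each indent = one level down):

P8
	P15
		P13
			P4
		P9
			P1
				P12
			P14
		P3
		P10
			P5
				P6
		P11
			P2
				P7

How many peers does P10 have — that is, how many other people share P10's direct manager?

P10 reports to P15. P15's other direct reports are P13, P9, P3, P11 — 4 peers.

4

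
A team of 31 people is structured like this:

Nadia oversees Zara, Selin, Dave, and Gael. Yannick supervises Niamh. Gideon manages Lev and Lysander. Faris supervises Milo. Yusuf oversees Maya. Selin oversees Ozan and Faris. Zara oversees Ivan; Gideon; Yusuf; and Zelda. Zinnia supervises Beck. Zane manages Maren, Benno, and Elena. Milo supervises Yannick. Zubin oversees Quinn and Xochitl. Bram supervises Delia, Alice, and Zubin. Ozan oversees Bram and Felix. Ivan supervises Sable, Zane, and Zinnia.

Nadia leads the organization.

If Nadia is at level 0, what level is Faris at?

2

Chain from Faris up to Nadia: Faris → Selin → Nadia. That is 2 steps up, so Faris is 2 levels below Nadia.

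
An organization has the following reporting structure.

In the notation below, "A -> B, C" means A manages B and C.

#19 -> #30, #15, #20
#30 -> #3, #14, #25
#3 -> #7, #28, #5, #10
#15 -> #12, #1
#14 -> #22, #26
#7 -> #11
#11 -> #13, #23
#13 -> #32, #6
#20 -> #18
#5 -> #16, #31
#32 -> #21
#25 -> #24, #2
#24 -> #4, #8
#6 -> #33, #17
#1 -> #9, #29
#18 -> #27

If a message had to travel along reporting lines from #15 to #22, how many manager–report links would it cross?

#15 is 1 level below #19, and #22 is 3 levels below #19 (their lowest common manager). The shortest path runs up from #15 to #19 and back down to #22: 1 + 3 = 4 links.

4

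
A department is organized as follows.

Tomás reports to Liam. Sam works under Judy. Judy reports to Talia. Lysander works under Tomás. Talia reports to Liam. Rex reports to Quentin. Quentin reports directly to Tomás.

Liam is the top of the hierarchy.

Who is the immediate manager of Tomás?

Tomás reports directly to Liam.

Liam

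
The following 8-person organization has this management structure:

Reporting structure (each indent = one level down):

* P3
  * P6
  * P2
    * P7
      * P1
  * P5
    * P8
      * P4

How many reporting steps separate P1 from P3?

Chain from P1 up to P3: P1 → P7 → P2 → P3. That is 3 steps up, so P1 is 3 levels below P3.

3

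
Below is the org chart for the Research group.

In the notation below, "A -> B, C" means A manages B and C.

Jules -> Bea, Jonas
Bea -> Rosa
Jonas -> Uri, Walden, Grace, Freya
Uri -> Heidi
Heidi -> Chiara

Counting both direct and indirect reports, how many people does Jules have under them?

Jules directly manages Bea, Jonas. Under Bea: Rosa (1). Under Jonas: Freya, Grace, Walden, Uri, Heidi, Chiara (6). So Jules's organization is 2 direct reports plus everyone under them: 2 + 7 = 9.

9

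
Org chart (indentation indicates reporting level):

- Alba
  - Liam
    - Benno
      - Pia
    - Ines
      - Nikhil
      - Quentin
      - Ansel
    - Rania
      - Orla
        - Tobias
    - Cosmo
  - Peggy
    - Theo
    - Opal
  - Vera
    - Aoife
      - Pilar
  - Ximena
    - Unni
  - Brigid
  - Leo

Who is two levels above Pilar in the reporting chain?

Pilar reports to Aoife, and Aoife reports to Vera. So Pilar's skip-level manager is Vera.

Vera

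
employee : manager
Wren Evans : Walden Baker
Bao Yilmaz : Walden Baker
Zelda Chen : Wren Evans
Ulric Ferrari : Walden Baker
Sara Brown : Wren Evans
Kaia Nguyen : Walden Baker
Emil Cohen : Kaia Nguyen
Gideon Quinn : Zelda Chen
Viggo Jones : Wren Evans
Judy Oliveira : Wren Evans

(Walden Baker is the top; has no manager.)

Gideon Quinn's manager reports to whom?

Gideon Quinn reports to Zelda Chen, and Zelda Chen reports to Wren Evans. So Gideon Quinn's skip-level manager is Wren Evans.

Wren Evans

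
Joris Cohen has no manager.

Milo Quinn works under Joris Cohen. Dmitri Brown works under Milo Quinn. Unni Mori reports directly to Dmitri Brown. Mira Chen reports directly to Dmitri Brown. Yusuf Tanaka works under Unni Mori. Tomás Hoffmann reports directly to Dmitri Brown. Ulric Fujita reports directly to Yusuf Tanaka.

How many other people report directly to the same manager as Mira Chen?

Mira Chen reports to Dmitri Brown. Dmitri Brown's other direct reports are Unni Mori, Tomás Hoffmann — 2 peers.

2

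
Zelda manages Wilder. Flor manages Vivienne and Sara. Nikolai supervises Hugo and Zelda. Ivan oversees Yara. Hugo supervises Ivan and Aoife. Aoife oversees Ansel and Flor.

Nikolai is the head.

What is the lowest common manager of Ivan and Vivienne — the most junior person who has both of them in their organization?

Ivan's chain of managers is Hugo, Nikolai. Vivienne's chain of managers is Flor, Aoife, Hugo, Nikolai. The first manager that appears in both chains is Hugo.

Hugo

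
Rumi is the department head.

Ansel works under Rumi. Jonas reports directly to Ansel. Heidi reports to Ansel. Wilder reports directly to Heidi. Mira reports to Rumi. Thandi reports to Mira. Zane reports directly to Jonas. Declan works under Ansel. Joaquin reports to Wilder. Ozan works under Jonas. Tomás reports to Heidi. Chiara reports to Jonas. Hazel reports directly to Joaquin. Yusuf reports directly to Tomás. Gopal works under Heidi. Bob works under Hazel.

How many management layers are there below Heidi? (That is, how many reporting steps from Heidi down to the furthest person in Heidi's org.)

4

The longest chain under Heidi runs Heidi → Wilder → Joaquin → Hazel → Bob, which is 4 levels below Heidi.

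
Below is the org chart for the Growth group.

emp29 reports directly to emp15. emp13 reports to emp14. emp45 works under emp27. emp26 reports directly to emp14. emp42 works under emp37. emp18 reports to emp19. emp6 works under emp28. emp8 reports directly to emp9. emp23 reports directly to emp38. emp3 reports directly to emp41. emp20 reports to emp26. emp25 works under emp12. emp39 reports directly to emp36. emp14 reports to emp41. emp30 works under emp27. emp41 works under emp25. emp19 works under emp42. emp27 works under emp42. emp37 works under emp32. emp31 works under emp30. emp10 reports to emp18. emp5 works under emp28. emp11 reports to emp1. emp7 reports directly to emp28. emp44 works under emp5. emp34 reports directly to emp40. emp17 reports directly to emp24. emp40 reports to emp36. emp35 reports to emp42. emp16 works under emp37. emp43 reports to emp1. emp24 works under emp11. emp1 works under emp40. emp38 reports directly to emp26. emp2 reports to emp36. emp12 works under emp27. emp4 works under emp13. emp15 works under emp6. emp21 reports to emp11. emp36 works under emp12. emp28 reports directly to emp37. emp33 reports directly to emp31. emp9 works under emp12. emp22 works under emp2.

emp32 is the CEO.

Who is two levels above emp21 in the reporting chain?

emp21 reports to emp11, and emp11 reports to emp1. So emp21's skip-level manager is emp1.

emp1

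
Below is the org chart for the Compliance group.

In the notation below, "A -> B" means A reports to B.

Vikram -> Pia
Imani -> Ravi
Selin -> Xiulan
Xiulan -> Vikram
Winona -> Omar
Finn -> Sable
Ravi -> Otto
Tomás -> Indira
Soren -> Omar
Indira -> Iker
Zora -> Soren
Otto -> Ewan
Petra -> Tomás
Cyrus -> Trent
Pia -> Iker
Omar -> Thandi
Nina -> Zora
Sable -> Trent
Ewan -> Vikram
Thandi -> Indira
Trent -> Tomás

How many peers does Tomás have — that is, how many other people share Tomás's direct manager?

1

Tomás reports to Indira. Indira's other direct reports are Thandi — 1 peer.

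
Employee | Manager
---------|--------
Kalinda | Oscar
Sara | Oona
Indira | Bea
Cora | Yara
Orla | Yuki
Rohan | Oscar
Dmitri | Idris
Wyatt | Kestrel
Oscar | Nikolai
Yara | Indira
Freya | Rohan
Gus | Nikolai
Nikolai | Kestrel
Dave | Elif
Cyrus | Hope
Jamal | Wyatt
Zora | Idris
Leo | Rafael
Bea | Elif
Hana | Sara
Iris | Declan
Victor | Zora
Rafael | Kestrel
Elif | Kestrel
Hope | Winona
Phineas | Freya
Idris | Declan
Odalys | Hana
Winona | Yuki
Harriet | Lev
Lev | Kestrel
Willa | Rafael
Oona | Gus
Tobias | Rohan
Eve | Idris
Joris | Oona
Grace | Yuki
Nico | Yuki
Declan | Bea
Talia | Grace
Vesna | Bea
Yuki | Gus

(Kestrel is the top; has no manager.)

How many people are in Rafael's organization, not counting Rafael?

Rafael directly manages Leo, Willa. Leo has no reports. Willa has no reports. So Rafael's organization is 2 direct reports plus everyone under them: 1 + 1 = 2.

2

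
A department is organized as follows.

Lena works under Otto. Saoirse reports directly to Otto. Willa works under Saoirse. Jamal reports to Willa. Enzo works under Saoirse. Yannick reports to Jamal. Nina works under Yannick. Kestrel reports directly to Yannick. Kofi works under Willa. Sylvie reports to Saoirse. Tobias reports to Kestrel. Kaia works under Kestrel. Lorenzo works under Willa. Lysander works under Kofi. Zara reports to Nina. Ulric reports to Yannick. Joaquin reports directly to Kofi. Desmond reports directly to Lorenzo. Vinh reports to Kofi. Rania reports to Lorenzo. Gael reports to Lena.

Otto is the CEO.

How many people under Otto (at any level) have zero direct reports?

12

The people in Otto's organization with no one reporting to them are Sylvie, Enzo, Rania, Desmond, Vinh, Joaquin, Lysander, Ulric, Kaia, Tobias, Zara, Gael. That is 12.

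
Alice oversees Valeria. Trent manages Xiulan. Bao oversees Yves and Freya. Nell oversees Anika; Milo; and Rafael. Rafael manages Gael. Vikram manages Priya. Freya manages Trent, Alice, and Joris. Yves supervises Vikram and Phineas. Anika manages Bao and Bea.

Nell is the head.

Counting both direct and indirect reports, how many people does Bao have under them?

Bao directly manages Freya, Yves. Under Freya: Joris, Alice, Valeria, Trent, Xiulan (5). Under Yves: Phineas, Vikram, Priya (3). So Bao's organization is 2 direct reports plus everyone under them: 6 + 4 = 10.

10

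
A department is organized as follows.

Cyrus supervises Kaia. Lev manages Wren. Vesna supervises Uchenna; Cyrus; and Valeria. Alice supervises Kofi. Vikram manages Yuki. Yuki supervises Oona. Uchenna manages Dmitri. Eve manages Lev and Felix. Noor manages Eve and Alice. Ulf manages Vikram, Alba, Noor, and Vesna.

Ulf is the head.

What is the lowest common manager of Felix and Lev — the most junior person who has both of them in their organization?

Felix's chain of managers is Eve, Noor, Ulf. Lev's chain of managers is Eve, Noor, Ulf. The first manager that appears in both chains is Eve.

Eve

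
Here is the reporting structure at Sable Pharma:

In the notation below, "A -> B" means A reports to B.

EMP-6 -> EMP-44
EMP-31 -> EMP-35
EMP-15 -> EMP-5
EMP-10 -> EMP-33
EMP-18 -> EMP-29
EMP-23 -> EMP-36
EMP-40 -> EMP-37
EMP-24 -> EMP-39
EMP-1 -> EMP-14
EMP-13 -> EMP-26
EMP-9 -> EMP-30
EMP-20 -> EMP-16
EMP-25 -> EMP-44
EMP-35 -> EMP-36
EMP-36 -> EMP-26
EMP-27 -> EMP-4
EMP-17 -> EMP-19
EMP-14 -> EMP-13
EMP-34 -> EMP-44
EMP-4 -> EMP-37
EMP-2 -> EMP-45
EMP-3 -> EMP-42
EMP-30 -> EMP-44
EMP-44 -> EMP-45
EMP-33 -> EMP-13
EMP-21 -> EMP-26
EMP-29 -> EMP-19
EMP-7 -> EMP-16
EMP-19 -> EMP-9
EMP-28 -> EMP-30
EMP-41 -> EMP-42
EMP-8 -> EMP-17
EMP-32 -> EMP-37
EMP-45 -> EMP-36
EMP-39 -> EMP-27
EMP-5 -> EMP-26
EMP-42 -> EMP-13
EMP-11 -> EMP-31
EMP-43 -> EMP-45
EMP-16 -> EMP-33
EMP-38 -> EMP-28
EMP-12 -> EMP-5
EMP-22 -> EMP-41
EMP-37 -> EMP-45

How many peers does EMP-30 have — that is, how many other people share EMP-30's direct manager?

EMP-30 reports to EMP-44. EMP-44's other direct reports are EMP-25, EMP-34, EMP-6 — 3 peers.

3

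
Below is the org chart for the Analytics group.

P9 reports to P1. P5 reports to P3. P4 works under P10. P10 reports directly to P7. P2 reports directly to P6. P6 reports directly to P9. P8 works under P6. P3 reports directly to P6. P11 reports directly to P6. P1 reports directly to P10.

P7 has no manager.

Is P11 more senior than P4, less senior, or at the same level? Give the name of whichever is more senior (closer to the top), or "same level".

P11 is 5 levels below P7; P4 is 2. P4 is higher.

P4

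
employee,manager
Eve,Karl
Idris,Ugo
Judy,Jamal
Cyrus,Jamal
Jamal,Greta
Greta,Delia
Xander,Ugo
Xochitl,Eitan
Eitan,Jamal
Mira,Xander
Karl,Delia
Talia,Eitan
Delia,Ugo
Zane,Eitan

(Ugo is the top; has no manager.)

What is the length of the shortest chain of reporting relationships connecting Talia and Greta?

3

Talia is in Greta's organization: the chain from Talia up to Greta is Talia → Eitan → Jamal → Greta, which is 3 links.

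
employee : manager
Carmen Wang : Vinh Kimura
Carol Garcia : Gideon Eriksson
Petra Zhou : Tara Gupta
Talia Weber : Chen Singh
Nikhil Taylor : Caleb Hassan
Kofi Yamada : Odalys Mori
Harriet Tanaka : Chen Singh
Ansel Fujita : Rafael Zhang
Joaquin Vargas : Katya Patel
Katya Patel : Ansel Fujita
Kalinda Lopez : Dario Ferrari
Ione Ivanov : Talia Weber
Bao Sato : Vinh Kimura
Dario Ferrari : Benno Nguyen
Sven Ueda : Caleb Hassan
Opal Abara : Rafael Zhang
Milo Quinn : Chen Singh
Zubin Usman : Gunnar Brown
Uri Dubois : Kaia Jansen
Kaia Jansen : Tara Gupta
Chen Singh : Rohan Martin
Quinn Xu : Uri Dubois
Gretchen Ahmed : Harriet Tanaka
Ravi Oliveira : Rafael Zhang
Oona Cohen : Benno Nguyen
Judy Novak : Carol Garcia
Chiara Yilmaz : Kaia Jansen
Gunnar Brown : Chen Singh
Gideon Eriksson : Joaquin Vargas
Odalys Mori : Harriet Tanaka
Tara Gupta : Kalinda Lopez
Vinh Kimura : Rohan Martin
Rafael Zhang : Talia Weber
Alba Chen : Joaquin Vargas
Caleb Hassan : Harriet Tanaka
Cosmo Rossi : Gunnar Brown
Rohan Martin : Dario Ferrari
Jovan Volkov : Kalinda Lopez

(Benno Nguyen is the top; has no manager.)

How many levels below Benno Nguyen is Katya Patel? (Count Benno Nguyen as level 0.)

7

Chain from Katya Patel up to Benno Nguyen: Katya Patel → Ansel Fujita → Rafael Zhang → Talia Weber → Chen Singh → Rohan Martin → Dario Ferrari → Benno Nguyen. That is 7 steps up, so Katya Patel is 7 levels below Benno Nguyen.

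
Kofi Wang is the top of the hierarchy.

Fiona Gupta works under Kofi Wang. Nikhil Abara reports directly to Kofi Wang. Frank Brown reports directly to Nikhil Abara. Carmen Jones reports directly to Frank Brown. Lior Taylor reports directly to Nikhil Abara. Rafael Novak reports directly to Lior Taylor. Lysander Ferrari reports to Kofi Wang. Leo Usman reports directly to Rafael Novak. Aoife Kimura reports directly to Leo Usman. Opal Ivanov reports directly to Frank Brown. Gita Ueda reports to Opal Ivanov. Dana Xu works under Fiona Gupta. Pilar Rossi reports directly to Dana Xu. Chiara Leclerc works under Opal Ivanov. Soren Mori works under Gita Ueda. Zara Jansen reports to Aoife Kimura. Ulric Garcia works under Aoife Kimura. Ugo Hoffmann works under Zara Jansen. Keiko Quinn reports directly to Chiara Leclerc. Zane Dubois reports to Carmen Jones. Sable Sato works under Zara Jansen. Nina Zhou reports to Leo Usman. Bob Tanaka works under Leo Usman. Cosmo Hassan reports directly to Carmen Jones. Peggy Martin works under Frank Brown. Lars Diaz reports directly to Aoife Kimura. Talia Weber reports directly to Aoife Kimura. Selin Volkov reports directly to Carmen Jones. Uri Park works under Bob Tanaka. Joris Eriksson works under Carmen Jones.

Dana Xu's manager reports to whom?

Kofi Wang

Dana Xu reports to Fiona Gupta, and Fiona Gupta reports to Kofi Wang. So Dana Xu's skip-level manager is Kofi Wang.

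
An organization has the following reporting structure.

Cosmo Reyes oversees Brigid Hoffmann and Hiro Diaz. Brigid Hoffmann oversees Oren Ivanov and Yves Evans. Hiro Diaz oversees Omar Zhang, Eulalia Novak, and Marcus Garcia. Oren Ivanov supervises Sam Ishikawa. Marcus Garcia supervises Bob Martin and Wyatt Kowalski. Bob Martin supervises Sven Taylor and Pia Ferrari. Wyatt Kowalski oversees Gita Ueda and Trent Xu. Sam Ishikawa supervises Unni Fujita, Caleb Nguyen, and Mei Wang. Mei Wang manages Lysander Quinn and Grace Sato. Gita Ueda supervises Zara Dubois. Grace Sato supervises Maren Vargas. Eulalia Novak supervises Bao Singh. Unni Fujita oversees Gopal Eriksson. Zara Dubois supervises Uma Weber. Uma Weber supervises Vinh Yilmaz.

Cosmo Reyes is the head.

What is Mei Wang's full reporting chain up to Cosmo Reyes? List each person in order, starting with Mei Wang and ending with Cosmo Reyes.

Mei Wang -> Sam Ishikawa -> Oren Ivanov -> Brigid Hoffmann -> Cosmo Reyes

Mei Wang reports to Sam Ishikawa. Sam Ishikawa reports to Oren Ivanov. Oren Ivanov reports to Brigid Hoffmann. Brigid Hoffmann reports to Cosmo Reyes. Cosmo Reyes is at the top.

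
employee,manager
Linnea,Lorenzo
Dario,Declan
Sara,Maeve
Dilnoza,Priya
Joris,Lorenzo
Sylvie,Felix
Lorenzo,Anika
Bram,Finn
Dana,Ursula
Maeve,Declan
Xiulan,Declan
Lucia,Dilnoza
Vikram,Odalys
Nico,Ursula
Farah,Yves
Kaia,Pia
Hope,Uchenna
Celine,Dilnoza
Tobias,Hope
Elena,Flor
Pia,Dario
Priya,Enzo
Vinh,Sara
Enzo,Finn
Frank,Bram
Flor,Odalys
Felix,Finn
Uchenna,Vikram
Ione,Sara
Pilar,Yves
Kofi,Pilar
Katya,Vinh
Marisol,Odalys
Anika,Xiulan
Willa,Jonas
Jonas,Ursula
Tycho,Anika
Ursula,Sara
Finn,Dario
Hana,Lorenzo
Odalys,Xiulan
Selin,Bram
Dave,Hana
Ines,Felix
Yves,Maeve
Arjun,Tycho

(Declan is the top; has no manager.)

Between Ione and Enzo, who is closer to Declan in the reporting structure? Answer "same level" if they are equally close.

same level

Both Ione and Enzo are 3 levels below Declan.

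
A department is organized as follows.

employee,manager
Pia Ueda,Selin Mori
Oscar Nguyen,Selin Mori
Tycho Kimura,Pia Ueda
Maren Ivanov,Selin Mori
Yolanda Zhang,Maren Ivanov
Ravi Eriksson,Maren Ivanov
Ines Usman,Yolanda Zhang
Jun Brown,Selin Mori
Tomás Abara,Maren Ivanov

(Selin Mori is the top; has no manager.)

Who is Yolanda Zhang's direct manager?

Maren Ivanov

Yolanda Zhang reports directly to Maren Ivanov.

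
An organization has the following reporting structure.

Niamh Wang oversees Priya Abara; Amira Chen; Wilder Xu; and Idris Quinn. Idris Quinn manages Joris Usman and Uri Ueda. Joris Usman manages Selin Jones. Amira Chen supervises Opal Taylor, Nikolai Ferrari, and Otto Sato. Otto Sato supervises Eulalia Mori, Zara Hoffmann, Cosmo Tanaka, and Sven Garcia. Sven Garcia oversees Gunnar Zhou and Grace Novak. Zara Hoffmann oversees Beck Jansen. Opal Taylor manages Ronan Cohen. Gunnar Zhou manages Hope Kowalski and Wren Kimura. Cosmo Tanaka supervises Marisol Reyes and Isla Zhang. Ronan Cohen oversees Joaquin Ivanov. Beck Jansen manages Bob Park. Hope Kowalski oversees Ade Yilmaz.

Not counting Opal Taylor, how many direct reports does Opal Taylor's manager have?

Opal Taylor reports to Amira Chen. Amira Chen's other direct reports are Otto Sato, Nikolai Ferrari — 2 peers.

2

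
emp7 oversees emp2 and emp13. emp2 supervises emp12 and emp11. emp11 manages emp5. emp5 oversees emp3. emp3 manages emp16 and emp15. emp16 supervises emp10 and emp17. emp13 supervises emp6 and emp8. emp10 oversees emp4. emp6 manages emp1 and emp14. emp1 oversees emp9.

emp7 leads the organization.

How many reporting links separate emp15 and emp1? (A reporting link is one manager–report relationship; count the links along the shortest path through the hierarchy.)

8

emp15 is 5 levels below emp7, and emp1 is 3 levels below emp7 (their lowest common manager). The shortest path runs up from emp15 to emp7 and back down to emp1: 5 + 3 = 8 links.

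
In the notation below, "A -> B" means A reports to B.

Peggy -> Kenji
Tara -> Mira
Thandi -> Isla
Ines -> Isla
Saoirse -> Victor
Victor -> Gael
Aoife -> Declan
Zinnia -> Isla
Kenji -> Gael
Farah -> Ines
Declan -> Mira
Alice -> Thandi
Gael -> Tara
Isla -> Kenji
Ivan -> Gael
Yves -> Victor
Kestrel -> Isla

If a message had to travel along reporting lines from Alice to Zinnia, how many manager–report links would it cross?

Alice is 2 levels below Isla, and Zinnia is 1 level below Isla (their lowest common manager). The shortest path runs up from Alice to Isla and back down to Zinnia: 2 + 1 = 3 links.

3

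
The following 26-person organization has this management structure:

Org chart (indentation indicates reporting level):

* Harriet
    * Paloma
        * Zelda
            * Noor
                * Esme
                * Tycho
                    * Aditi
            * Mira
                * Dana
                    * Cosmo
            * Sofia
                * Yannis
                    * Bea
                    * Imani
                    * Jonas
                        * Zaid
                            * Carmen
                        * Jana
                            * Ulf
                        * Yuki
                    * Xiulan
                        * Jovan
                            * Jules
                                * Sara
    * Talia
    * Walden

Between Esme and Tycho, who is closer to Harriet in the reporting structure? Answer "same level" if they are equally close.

same level

Both Esme and Tycho are 4 levels below Harriet.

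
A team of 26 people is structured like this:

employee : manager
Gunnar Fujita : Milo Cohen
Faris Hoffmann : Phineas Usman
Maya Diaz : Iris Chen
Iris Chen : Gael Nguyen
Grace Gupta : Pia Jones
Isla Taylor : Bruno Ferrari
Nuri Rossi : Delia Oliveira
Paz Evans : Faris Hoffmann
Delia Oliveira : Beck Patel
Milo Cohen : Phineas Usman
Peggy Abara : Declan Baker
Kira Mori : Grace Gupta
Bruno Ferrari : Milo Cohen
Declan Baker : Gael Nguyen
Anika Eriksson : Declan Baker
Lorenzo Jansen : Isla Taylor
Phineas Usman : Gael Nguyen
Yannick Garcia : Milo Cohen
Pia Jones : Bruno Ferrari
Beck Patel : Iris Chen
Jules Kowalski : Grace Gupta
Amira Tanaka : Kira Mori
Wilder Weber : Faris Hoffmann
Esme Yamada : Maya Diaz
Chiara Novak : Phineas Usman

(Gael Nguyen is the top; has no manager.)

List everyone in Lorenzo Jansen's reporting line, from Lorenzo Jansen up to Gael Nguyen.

Lorenzo Jansen reports to Isla Taylor. Isla Taylor reports to Bruno Ferrari. Bruno Ferrari reports to Milo Cohen. Milo Cohen reports to Phineas Usman. Phineas Usman reports to Gael Nguyen. Gael Nguyen is at the top.

Lorenzo Jansen -> Isla Taylor -> Bruno Ferrari -> Milo Cohen -> Phineas Usman -> Gael Nguyen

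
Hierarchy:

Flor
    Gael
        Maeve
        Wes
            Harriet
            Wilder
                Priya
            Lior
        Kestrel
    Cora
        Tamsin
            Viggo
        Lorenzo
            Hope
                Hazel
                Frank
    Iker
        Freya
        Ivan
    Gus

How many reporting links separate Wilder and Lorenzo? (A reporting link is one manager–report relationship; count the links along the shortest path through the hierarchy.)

5

Wilder is 3 levels below Flor, and Lorenzo is 2 levels below Flor (their lowest common manager). The shortest path runs up from Wilder to Flor and back down to Lorenzo: 3 + 2 = 5 links.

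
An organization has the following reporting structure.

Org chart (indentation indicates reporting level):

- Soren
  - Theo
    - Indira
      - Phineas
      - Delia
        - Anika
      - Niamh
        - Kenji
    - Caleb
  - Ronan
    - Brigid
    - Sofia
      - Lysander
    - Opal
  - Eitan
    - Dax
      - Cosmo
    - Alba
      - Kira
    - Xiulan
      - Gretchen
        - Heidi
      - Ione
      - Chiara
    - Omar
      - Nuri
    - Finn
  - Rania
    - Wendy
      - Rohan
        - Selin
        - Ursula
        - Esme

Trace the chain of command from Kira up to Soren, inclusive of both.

Kira -> Alba -> Eitan -> Soren

Kira reports to Alba. Alba reports to Eitan. Eitan reports to Soren. Soren is at the top.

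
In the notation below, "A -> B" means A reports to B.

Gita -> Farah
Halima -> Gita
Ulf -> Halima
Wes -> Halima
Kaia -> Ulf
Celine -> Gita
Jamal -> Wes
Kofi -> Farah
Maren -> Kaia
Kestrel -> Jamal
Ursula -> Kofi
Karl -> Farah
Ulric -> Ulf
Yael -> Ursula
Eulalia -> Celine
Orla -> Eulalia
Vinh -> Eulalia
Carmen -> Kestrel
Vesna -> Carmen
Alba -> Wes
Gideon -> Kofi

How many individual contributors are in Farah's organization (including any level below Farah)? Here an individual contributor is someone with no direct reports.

The people in Farah's organization with no one reporting to them are Karl, Gideon, Yael, Vinh, Orla, Alba, Vesna, Ulric, Maren. That is 9.

9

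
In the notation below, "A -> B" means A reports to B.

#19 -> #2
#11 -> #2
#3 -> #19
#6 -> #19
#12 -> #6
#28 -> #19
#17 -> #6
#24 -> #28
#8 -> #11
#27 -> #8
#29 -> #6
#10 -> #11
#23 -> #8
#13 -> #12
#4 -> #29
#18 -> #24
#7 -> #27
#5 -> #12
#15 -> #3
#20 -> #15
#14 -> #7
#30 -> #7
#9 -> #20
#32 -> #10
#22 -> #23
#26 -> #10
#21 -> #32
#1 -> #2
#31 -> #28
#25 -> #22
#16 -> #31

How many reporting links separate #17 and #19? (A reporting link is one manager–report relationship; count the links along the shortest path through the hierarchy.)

2

#17 is in #19's organization: the chain from #17 up to #19 is #17 → #6 → #19, which is 2 links.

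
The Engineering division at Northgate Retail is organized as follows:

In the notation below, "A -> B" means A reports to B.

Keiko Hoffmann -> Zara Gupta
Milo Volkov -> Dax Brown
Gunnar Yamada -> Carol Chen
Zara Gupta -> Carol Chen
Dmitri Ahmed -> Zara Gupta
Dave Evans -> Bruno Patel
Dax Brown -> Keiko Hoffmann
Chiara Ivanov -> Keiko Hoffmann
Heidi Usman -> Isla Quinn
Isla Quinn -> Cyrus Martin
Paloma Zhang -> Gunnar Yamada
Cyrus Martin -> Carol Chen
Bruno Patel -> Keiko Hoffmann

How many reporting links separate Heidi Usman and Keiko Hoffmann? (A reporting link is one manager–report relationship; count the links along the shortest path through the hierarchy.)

5

Heidi Usman is 3 levels below Carol Chen, and Keiko Hoffmann is 2 levels below Carol Chen (their lowest common manager). The shortest path runs up from Heidi Usman to Carol Chen and back down to Keiko Hoffmann: 3 + 2 = 5 links.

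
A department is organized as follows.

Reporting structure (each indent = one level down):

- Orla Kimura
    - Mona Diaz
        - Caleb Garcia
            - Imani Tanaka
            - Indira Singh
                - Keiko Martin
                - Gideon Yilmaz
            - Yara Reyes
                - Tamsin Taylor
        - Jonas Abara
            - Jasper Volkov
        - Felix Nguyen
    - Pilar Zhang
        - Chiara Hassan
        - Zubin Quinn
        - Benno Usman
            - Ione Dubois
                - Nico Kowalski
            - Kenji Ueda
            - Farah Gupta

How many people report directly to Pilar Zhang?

Pilar Zhang directly manages Chiara Hassan, Zubin Quinn, Benno Usman. That is 3 direct reports.

3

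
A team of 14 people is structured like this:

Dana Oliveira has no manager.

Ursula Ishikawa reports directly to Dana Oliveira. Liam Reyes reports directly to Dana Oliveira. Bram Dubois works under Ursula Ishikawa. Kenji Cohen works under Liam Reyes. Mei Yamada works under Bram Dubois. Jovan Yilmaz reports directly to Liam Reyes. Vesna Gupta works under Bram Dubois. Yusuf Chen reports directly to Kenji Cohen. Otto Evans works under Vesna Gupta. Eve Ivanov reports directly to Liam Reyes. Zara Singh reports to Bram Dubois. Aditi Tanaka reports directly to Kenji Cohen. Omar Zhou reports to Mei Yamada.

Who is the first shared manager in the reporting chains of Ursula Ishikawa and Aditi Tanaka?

Dana Oliveira

Ursula Ishikawa's chain of managers is Dana Oliveira. Aditi Tanaka's chain of managers is Kenji Cohen, Liam Reyes, Dana Oliveira. The first manager that appears in both chains is Dana Oliveira.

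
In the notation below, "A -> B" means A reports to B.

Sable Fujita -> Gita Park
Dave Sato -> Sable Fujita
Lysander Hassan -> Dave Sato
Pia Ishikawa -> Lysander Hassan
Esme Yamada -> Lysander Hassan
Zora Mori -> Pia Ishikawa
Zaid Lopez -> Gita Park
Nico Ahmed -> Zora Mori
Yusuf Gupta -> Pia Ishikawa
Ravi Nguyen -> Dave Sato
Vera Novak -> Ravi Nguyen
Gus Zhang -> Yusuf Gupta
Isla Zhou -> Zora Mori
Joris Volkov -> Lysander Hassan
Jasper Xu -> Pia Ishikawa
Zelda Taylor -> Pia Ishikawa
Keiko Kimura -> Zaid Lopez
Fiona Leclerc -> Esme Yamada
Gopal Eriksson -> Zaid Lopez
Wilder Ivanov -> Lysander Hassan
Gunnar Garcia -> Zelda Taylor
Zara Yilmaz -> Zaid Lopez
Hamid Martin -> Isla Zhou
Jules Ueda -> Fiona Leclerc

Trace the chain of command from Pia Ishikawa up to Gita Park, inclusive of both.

Pia Ishikawa -> Lysander Hassan -> Dave Sato -> Sable Fujita -> Gita Park

Pia Ishikawa reports to Lysander Hassan. Lysander Hassan reports to Dave Sato. Dave Sato reports to Sable Fujita. Sable Fujita reports to Gita Park. Gita Park is at the top.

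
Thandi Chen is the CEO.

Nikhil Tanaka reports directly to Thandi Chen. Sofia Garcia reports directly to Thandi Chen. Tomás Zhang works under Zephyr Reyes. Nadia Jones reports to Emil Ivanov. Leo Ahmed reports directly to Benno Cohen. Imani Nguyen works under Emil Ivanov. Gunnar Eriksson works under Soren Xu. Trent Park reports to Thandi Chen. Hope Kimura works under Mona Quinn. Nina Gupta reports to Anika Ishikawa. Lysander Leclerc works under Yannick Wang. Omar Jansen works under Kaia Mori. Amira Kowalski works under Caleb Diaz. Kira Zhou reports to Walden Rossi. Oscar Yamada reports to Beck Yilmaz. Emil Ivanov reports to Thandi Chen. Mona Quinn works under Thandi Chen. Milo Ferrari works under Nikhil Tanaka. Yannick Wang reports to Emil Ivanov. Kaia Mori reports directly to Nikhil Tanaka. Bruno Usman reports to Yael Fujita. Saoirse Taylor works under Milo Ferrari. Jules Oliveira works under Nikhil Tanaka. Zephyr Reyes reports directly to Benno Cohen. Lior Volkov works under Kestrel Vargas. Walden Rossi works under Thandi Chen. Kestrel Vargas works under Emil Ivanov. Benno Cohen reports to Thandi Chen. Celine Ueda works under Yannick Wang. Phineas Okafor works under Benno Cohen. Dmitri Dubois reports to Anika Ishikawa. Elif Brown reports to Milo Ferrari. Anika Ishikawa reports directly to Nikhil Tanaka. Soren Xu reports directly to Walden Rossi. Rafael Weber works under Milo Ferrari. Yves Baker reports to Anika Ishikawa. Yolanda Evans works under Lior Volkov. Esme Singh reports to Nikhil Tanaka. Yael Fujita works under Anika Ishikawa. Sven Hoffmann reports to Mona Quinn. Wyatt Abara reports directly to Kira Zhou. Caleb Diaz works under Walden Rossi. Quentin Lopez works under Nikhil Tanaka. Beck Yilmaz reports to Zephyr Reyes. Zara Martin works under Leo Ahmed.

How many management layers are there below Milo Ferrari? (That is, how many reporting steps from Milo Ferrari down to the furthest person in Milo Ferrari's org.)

The longest chain under Milo Ferrari runs Milo Ferrari → Saoirse Taylor, which is 1 level below Milo Ferrari.

1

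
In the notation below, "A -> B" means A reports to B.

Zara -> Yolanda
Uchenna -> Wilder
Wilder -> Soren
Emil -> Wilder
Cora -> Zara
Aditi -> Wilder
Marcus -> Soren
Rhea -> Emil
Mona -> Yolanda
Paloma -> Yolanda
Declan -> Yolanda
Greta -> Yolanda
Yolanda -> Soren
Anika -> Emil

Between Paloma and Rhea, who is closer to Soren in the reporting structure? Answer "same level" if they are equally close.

Paloma

Paloma is 2 levels below Soren; Rhea is 3. Paloma is higher.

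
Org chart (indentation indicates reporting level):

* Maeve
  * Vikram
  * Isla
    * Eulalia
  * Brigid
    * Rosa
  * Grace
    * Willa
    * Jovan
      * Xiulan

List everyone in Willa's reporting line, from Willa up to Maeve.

Willa reports to Grace. Grace reports to Maeve. Maeve is at the top.

Willa -> Grace -> Maeve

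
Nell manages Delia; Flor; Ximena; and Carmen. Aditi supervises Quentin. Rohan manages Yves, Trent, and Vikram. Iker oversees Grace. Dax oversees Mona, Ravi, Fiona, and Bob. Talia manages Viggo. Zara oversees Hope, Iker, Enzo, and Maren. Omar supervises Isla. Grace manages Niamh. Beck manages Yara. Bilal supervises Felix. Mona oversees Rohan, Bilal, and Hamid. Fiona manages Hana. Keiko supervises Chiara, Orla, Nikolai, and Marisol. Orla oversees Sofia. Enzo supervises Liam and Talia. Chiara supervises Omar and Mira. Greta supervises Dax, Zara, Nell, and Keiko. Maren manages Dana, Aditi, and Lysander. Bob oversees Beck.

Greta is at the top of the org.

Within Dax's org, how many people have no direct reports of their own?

The people in Dax's organization with no one reporting to them are Yara, Hana, Ravi, Hamid, Felix, Vikram, Trent, Yves. That is 8.

8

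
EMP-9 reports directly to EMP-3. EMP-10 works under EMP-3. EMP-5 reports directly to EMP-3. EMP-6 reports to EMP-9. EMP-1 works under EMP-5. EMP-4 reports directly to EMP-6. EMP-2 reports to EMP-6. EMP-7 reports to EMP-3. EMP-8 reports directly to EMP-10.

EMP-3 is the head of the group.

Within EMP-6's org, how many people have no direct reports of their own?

The people in EMP-6's organization with no one reporting to them are EMP-2, EMP-4. That is 2.

2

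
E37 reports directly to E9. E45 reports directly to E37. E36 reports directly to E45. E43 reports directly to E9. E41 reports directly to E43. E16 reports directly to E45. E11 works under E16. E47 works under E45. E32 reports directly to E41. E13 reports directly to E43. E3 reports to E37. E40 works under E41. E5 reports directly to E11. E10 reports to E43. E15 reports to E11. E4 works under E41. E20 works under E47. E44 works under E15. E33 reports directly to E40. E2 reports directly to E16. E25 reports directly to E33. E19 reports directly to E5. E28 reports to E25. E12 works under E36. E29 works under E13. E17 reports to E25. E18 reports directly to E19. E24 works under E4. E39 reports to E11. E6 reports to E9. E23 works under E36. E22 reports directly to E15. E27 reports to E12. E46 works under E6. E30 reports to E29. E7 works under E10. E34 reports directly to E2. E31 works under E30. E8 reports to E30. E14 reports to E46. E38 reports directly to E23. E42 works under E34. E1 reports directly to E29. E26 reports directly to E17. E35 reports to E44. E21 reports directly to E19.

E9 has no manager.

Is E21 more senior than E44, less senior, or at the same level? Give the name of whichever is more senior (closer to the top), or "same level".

E44

E21 is 7 levels below E9; E44 is 6. E44 is higher.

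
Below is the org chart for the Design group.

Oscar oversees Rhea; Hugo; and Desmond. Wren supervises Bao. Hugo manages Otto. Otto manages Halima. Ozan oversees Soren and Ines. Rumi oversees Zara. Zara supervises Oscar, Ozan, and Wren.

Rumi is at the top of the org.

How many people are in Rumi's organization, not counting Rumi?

Rumi directly manages Zara. Under Zara: Ozan, Soren, Ines, Oscar, Desmond, Rhea, Hugo, Otto, Halima, Wren, Bao (11). That's 12 in total.

12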